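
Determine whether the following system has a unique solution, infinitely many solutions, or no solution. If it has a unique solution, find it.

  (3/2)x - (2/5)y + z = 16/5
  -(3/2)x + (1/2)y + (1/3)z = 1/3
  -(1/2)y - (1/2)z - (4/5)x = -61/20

x = 1, y = 2, z = 5/2

Row-reduce the augmented matrix:
R1 ← R1 / (3/2).
R2 ← R2 + 3/2·R1.
R3 ← R3 + 4/5·R1.
R2 ← R2 / (1/10).
R1 ← R1 + 4/15·R2.
R3 ← R3 + 107/150·R2.
R3 ← R3 / (859/90).
R1 ← R1 − 38/9·R3.
R2 ← R2 − 40/3·R3.
Reading off the reduced rows gives x = 1, y = 2, z = 5/2.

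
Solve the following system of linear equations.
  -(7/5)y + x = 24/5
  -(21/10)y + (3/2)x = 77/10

no solution

Row-reduce:
R2 ← R2 − 3/2·R1.
Row 2 reduces to 0 = 1/2, a contradiction. The system is inconsistent.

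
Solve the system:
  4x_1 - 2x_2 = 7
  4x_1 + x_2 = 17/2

Row-reduce the augmented matrix:
R1 ← R1 / (4).
R2 ← R2 − 4·R1.
R2 ← R2 / (3).
R1 ← R1 + 1/2·R2.
Reading off the reduced rows gives x_1 = 2, x_2 = 1/2.

x_1 = 2, x_2 = 1/2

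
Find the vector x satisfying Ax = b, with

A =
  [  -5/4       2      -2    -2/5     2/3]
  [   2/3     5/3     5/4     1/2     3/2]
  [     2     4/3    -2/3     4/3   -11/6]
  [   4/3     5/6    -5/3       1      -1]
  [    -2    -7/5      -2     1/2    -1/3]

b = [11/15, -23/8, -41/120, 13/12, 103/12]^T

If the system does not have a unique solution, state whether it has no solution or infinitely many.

x_1 = -2, x_2 = -1, x_3 = -4/5, x_4 = 3, x_5 = -1/4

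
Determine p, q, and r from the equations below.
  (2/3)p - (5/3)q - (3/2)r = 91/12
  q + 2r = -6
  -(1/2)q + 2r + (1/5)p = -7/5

p = 1/2, q = -3, r = -3/2

Row-reduce the augmented matrix:
R1 ← R1 / (2/3).
R3 ← R3 − 1/5·R1.
R1 ← R1 + 5/2·R2.
R3 ← R3 / (49/20).
R1 ← R1 − 11/4·R3.
R2 ← R2 − 2·R3.
Reading off the reduced rows gives p = 1/2, q = -3, r = -3/2.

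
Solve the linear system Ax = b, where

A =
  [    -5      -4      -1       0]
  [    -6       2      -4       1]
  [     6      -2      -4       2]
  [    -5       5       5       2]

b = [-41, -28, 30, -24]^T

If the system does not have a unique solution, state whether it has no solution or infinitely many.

Row-reduce the augmented matrix:
R1 ← R1 / (-5).
R2 ← R2 + 6·R1.
R3 ← R3 − 6·R1.
R4 ← R4 + 5·R1.
R2 ← R2 / (34/5).
R1 ← R1 − 4/5·R2.
R3 ← R3 + 34/5·R2.
R4 ← R4 − 9·R2.
R3 ← R3 / (-8).
R1 ← R1 − 9/17·R3.
R2 ← R2 + 7/17·R3.
R4 ← R4 − 165/17·R3.
R4 ← R4 / (587/136).
R1 ← R1 − 11/136·R4.
R2 ← R2 + 1/136·R4.
R3 ← R3 + 3/8·R4.
Reading off the reduced rows gives x_1 = 6, x_2 = 3, x_3 = -1, x_4 = -2.

x_1 = 6, x_2 = 3, x_3 = -1, x_4 = -2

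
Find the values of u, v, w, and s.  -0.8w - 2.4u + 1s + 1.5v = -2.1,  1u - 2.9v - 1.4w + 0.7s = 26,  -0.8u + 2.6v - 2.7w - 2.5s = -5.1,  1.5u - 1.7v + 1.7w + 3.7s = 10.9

u = 1, v = -5, w = -6, s = 3

Row-reduce the augmented matrix:
R1 ← R1 / (-12/5).
R2 ← R2 − 1·R1.
R3 ← R3 + 4/5·R1.
R4 ← R4 − 3/2·R1.
R2 ← R2 / (-91/40).
R1 ← R1 + 5/8·R2.
R3 ← R3 − 21/10·R2.
R4 ← R4 + 61/80·R2.
R3 ← R3 / (-121/30).
R1 ← R1 − 17/21·R3.
R2 ← R2 − 16/21·R3.
R4 ← R4 − 187/105·R3.
R4 ← R4 / (63159/20020).
R1 ← R1 + 23899/22022·R4.
R2 ← R2 + 9154/11011·R4.
R3 ← R3 − 703/1573·R4.
Reading off the reduced rows gives u = 1, v = -5, w = -6, s = 3.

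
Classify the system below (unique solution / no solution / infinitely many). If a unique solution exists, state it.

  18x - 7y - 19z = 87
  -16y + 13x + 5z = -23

Row-reduce:
R1 ← R1 / (18).
R2 ← R2 − 13·R1.
R2 ← R2 / (-197/18).
R1 ← R1 + 7/18·R2.
Rank is 2 with 3 unknowns, leaving z free.

infinitely many solutions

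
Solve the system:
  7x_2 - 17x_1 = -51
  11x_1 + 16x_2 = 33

Row-reduce the augmented matrix:
R1 ← R1 / (-17).
R2 ← R2 − 11·R1.
R2 ← R2 / (349/17).
R1 ← R1 + 7/17·R2.
Reading off the reduced rows gives x_1 = 3, x_2 = 0.

x_1 = 3, x_2 = 0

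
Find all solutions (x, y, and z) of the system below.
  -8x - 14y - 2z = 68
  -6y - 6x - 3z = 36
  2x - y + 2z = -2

infinitely many solutions

Row-reduce:
R1 ← R1 / (-8).
R2 ← R2 + 6·R1.
R3 ← R3 − 2·R1.
R2 ← R2 / (9/2).
R1 ← R1 − 7/4·R2.
R3 ← R3 + 9/2·R2.
Rank is 2 with 3 unknowns, leaving z free.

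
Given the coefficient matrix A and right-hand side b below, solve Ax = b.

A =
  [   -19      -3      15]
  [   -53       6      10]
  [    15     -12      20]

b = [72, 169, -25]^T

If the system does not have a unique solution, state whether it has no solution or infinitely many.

infinitely many solutions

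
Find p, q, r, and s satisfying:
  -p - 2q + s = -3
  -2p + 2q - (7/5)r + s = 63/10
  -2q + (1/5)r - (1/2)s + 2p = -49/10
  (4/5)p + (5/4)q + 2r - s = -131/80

Row-reduce the augmented matrix:
R1 ← R1 / (-1).
R2 ← R2 + 2·R1.
R3 ← R3 − 2·R1.
R4 ← R4 − 4/5·R1.
R2 ← R2 / (6).
R1 ← R1 − 2·R2.
R3 ← R3 + 6·R2.
R4 ← R4 + 7/20·R2.
R3 ← R3 / (-6/5).
R1 ← R1 − 7/15·R3.
R2 ← R2 + 7/30·R3.
R4 ← R4 − 1151/600·R3.
R4 ← R4 / (779/1440).
R1 ← R1 + 17/36·R4.
R2 ← R2 + 19/72·R4.
R3 ← R3 + 5/12·R4.
Reading off the reduced rows gives p = -3/2, q = 5/4, r = -2, s = -2.

p = -3/2, q = 5/4, r = -2, s = -2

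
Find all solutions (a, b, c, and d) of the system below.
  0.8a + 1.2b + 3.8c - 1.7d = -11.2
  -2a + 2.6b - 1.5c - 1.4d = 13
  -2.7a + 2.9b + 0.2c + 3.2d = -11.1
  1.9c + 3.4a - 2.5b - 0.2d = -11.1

Row-reduce the augmented matrix:
R1 ← R1 / (4/5).
R2 ← R2 + 2·R1.
R3 ← R3 + 27/10·R1.
R4 ← R4 − 17/5·R1.
R2 ← R2 / (28/5).
R1 ← R1 − 3/2·R2.
R3 ← R3 − 139/20·R2.
R4 ← R4 + 38/5·R2.
R3 ← R3 / (867/280).
R1 ← R1 − 73/28·R3.
R2 ← R2 − 10/7·R3.
R4 ← R4 + 95/28·R3.
R4 ← R4 / (39397/9248).
R1 ← R1 + 20249/4624·R4.
R2 ← R2 + 14211/4624·R4.
R3 ← R3 − 3341/2312·R4.
Reading off the reduced rows gives a = -2, b = -1, c = -4, d = -4.

a = -2, b = -1, c = -4, d = -4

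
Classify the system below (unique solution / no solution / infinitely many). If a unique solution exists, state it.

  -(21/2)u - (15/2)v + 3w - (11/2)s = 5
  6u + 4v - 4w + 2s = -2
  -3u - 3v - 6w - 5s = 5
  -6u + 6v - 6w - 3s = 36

no solution

Row-reduce:
R1 ← R1 / (-21/2).
R2 ← R2 − 6·R1.
R3 ← R3 + 3·R1.
R4 ← R4 + 6·R1.
R2 ← R2 / (-2/7).
R1 ← R1 − 5/7·R2.
R3 ← R3 + 6/7·R2.
R4 ← R4 − 72/7·R2.
Swap R3 and R4.
R3 ← R3 / (-90).
R1 ← R1 + 6·R3.
R2 ← R2 − 8·R3.
Row 4 reduces to 0 = 1, a contradiction. The system is inconsistent.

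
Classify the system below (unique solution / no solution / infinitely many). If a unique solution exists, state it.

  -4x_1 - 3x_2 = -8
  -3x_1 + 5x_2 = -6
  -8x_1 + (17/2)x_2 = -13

no solution

Row-reduce:
R1 ← R1 / (-4).
R2 ← R2 + 3·R1.
R3 ← R3 + 8·R1.
R2 ← R2 / (29/4).
R1 ← R1 − 3/4·R2.
R3 ← R3 − 29/2·R2.
Row 3 reduces to 0 = 3, a contradiction. The system is inconsistent.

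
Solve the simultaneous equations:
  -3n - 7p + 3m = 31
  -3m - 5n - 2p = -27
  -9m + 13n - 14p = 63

Row-reduce the augmented matrix:
R1 ← R1 / (3).
R2 ← R2 + 3·R1.
R3 ← R3 + 9·R1.
R2 ← R2 / (-8).
R1 ← R1 + 1·R2.
R3 ← R3 − 4·R2.
R3 ← R3 / (-79/2).
R1 ← R1 + 29/24·R3.
R2 ← R2 − 9/8·R3.
Reading off the reduced rows gives m = 5, n = 4, p = -4.

m = 5, n = 4, p = -4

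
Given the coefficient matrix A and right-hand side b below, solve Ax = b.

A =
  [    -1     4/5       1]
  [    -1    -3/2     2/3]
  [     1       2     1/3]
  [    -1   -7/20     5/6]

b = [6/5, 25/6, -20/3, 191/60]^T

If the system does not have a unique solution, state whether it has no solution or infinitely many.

Row-reduce:
R1 ← R1 / (-1).
R2 ← R2 + 1·R1.
R3 ← R3 − 1·R1.
R4 ← R4 + 1·R1.
R2 ← R2 / (-23/10).
R1 ← R1 + 4/5·R2.
R3 ← R3 − 14/5·R2.
R4 ← R4 + 23/20·R2.
R3 ← R3 / (64/69).
R1 ← R1 + 61/69·R3.
R2 ← R2 − 10/69·R3.
Row 4 reduces to 0 = 1/2, a contradiction. The system is inconsistent.

no solution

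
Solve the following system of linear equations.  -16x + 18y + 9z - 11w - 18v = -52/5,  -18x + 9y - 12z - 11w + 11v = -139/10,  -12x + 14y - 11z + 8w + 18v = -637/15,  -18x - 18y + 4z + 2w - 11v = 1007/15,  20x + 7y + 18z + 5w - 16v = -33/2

x = -1, y = -5/2, z = 4/3, w = -3/5, v = 0

Row-reduce the augmented matrix:
R1 ← R1 / (-16).
R2 ← R2 + 18·R1.
R3 ← R3 + 12·R1.
R4 ← R4 + 18·R1.
R5 ← R5 − 20·R1.
R2 ← R2 / (-45/4).
R1 ← R1 + 9/8·R2.
R3 ← R3 − 1/2·R2.
R4 ← R4 + 153/4·R2.
R5 ← R5 − 59/2·R2.
R3 ← R3 / (-281/15).
R1 ← R1 − 33/20·R3.
R2 ← R2 − 59/30·R3.
R4 ← R4 − 691/10·R3.
R5 ← R5 + 863/30·R3.
R4 ← R4 / (117793/1686).
R1 ← R1 − 2233/1124·R4.
R2 ← R2 − 2681/1686·R4.
R3 ← R3 + 734/843·R4.
R5 ← R5 + 50903/1686·R4.
R5 ← R5 / (406136/117793).
R1 ← R1 − 48391/235586·R5.
R2 ← R2 − 14320/117793·R5.
R3 ← R3 + 171108/117793·R5.
R4 ← R4 − 40994/117793·R5.
Reading off the reduced rows gives x = -1, y = -5/2, z = 4/3, w = -3/5, v = 0.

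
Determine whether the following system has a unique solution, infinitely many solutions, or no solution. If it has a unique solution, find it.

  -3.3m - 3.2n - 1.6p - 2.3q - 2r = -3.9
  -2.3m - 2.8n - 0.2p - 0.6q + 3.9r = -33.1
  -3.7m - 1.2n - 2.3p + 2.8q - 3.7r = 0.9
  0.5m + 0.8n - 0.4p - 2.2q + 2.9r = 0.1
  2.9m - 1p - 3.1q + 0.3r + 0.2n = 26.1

m = 5, n = 3, p = -6, q = -2, r = -4

Row-reduce the augmented matrix:
R1 ← R1 / (-33/10).
R2 ← R2 + 23/10·R1.
R3 ← R3 + 37/10·R1.
R4 ← R4 − 1/2·R1.
R5 ← R5 − 29/10·R1.
R2 ← R2 / (-94/165).
R1 ← R1 − 32/33·R2.
R3 ← R3 − 394/165·R2.
R4 ← R4 − 52/165·R2.
R5 ← R5 + 431/165·R2.
R3 ← R3 / (313/94).
R1 ← R1 − 96/47·R3.
R2 ← R2 + 151/94·R3.
R4 ← R4 + 32/235·R3.
R5 ← R5 + 3103/470·R3.
R4 ← R4 / (-25067/15650).
R1 ← R1 + 5437/1565·R4.
R2 ← R2 − 17919/6260·R4.
R3 ← R3 − 4504/1565·R4.
R5 ← R5 − 290477/31300·R4.
R5 ← R5 / (936478/17905).
R1 ← R1 + 60605/3581·R5.
R2 ← R2 − 86653/7162·R5.
R3 ← R3 − 63304/3581·R5.
R4 ← R4 + 14249/3581·R5.
Reading off the reduced rows gives m = 5, n = 3, p = -6, q = -2, r = -4.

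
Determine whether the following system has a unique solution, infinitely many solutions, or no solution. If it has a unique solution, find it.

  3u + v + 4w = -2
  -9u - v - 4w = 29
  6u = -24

no solution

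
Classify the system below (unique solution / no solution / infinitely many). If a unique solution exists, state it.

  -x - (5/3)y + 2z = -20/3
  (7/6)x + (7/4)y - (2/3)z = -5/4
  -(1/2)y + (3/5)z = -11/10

x = 3, y = -5, z = -6

Row-reduce the augmented matrix:
R1 ← R1 / (-1).
R2 ← R2 − 7/6·R1.
R2 ← R2 / (-7/36).
R1 ← R1 − 5/3·R2.
R3 ← R3 + 1/2·R2.
R3 ← R3 / (-129/35).
R1 ← R1 − 86/7·R3.
R2 ← R2 + 60/7·R3.
Reading off the reduced rows gives x = 3, y = -5, z = -6.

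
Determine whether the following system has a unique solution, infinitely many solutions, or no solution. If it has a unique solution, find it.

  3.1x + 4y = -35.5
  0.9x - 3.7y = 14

x = -5, y = -5

Row-reduce the augmented matrix:
R1 ← R1 / (31/10).
R2 ← R2 − 9/10·R1.
R2 ← R2 / (-1507/310).
R1 ← R1 − 40/31·R2.
Reading off the reduced rows gives x = -5, y = -5.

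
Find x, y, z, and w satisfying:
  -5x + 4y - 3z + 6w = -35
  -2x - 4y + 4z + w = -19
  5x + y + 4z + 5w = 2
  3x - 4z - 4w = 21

x = 3, y = 4, z = 2, w = -5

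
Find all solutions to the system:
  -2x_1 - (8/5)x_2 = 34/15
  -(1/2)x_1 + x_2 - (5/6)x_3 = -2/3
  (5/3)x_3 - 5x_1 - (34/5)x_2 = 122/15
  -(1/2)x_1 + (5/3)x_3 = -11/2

x_1 = 1, x_2 = -8/3, x_3 = -3

Row-reduce the augmented matrix:
R1 ← R1 / (-2).
R2 ← R2 + 1/2·R1.
R3 ← R3 + 5·R1.
R4 ← R4 + 1/2·R1.
R2 ← R2 / (7/5).
R1 ← R1 − 4/5·R2.
R3 ← R3 + 14/5·R2.
R4 ← R4 − 2/5·R2.
Swap R3 and R4.
R3 ← R3 / (40/21).
R1 ← R1 − 10/21·R3.
R2 ← R2 + 25/42·R3.
R4 reduces to 0 = 0, so the extra equation is consistent.
Reading off the reduced rows gives x_1 = 1, x_2 = -8/3, x_3 = -3.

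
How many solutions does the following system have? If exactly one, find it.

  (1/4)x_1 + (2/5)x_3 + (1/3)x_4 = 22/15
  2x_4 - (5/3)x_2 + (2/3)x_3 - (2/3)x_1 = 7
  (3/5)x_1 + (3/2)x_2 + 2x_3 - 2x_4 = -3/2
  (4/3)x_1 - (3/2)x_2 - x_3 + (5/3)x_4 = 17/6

x_1 = 0, x_2 = -1, x_3 = 2, x_4 = 2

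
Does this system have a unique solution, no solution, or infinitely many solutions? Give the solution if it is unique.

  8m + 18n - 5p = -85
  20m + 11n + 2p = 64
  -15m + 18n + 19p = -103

m = 6, n = -6, p = 5

Row-reduce the augmented matrix:
R1 ← R1 / (8).
R2 ← R2 − 20·R1.
R3 ← R3 + 15·R1.
R2 ← R2 / (-34).
R1 ← R1 − 9/4·R2.
R3 ← R3 − 207/4·R2.
R3 ← R3 / (8621/272).
R1 ← R1 − 91/272·R3.
R2 ← R2 + 29/68·R3.
Reading off the reduced rows gives m = 6, n = -6, p = 5.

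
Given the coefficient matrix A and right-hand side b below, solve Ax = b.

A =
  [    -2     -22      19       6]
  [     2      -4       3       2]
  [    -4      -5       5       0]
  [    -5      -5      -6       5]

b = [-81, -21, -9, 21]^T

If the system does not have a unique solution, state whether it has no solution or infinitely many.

infinitely many solutions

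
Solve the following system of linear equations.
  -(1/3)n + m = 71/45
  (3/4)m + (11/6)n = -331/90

Row-reduce the augmented matrix:
R2 ← R2 − 3/4·R1.
R2 ← R2 / (25/12).
R1 ← R1 + 1/3·R2.
Reading off the reduced rows gives m = 4/5, n = -7/3.

m = 4/5, n = -7/3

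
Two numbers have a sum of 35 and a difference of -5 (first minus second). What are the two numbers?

Let x = first number, y = second number.
  x + y = 35
  x - y = -5
Row-reduce the augmented matrix:
R2 ← R2 − 1·R1.
R2 ← R2 / (-2).
R1 ← R1 − 1·R2.
Reading off the reduced rows gives x = 15, y = 20.

first number: 15, second number: 20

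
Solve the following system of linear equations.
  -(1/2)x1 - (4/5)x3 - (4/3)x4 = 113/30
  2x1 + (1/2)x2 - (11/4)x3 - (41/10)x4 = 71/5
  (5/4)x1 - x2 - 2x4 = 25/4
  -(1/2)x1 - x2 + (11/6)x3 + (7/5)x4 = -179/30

Row-reduce:
R1 ← R1 / (-1/2).
R2 ← R2 − 2·R1.
R3 ← R3 − 5/4·R1.
R4 ← R4 + 1/2·R1.
R2 ← R2 / (1/2).
R3 ← R3 + 1·R2.
R4 ← R4 + 1·R2.
R3 ← R3 / (-139/10).
R1 ← R1 − 8/5·R3.
R2 ← R2 + 119/10·R3.
R4 ← R4 + 139/15·R3.
Row 4 reduces to 0 = -2/3, a contradiction. The system is inconsistent.

no solution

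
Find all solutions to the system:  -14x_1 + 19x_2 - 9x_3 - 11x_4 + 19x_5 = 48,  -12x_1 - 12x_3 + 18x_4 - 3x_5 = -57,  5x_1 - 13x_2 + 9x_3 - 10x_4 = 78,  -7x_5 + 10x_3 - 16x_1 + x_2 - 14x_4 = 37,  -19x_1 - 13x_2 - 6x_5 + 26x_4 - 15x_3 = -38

Row-reduce:
R1 ← R1 / (-14).
R2 ← R2 + 12·R1.
R3 ← R3 − 5·R1.
R4 ← R4 + 16·R1.
R5 ← R5 + 19·R1.
R2 ← R2 / (-114/7).
R1 ← R1 + 19/14·R2.
R3 ← R3 + 87/14·R2.
R4 ← R4 + 145/7·R2.
R5 ← R5 + 543/14·R2.
R3 ← R3 / (141/19).
R1 ← R1 − 1·R3.
R2 ← R2 − 5/19·R3.
R4 ← R4 − 489/19·R3.
R5 ← R5 − 141/19·R3.
R4 ← R4 / (4539/94).
R1 ← R1 − 84/47·R4.
R2 ← R2 + 77/94·R4.
R3 ← R3 + 309/94·R4.
Row 5 reduces to 0 = -2, a contradiction. The system is inconsistent.

no solution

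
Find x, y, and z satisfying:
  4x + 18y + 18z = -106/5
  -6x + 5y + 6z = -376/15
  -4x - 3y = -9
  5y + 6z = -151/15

Row-reduce the augmented matrix:
R1 ← R1 / (4).
R2 ← R2 + 6·R1.
R3 ← R3 + 4·R1.
R2 ← R2 / (32).
R1 ← R1 − 9/2·R2.
R3 ← R3 − 15·R2.
R4 ← R4 − 5·R2.
R3 ← R3 / (81/32).
R1 ← R1 + 9/64·R3.
R2 ← R2 − 33/32·R3.
R4 ← R4 − 27/32·R3.
R4 reduces to 0 = 0, so the extra equation is consistent.
Reading off the reduced rows gives x = 5/2, y = -1/3, z = -7/5.

x = 5/2, y = -1/3, z = -7/5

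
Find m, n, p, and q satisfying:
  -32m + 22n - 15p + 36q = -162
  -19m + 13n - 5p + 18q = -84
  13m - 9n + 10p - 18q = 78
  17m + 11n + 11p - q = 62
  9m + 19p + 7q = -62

Row-reduce the augmented matrix:
R1 ← R1 / (-32).
R2 ← R2 + 19·R1.
R3 ← R3 − 13·R1.
R4 ← R4 − 17·R1.
R5 ← R5 − 9·R1.
R2 ← R2 / (-1/16).
R1 ← R1 + 11/16·R2.
R3 ← R3 + 1/16·R2.
R4 ← R4 − 363/16·R2.
R5 ← R5 − 99/16·R2.
Swap R3 and R4.
R3 ← R3 / (1421).
R1 ← R1 + 85/2·R3.
R2 ← R2 + 125/2·R3.
R5 ← R5 − 803/2·R3.
Swap R4 and R5.
R4 ← R4 / (68307/2842).
R1 ← R1 + 283/2842·R4.
R2 ← R2 − 2593/2842·R4.
R3 ← R3 + 1207/1421·R4.
R5 reduces to 0 = 0, so the extra equation is consistent.
Reading off the reduced rows gives m = 2, n = 4, p = -2, q = -6.

m = 2, n = 4, p = -2, q = -6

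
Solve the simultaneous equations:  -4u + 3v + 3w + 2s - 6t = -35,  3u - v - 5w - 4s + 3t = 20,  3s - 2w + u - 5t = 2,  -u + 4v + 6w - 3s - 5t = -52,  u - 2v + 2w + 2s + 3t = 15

infinitely many solutions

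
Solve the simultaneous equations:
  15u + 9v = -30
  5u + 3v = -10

Row-reduce:
R1 ← R1 / (15).
R2 ← R2 − 5·R1.
Rank is 1 with 2 unknowns, leaving v free.

infinitely many solutions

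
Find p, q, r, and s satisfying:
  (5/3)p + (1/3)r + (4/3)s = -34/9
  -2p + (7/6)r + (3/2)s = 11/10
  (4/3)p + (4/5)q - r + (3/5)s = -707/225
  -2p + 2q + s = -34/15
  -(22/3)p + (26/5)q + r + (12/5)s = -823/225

Row-reduce the augmented matrix:
R1 ← R1 / (5/3).
R2 ← R2 + 2·R1.
R3 ← R3 − 4/3·R1.
R4 ← R4 + 2·R1.
R5 ← R5 + 22/3·R1.
Swap R2 and R3.
R2 ← R2 / (4/5).
R4 ← R4 − 2·R2.
R5 ← R5 − 26/5·R2.
R3 ← R3 / (47/30).
R1 ← R1 − 1/5·R3.
R2 ← R2 + 19/12·R3.
R4 ← R4 − 107/30·R3.
R5 ← R5 − 107/10·R3.
R4 ← R4 / (-464/141).
R1 ← R1 − 19/47·R4.
R2 ← R2 − 719/282·R4.
R3 ← R3 − 93/47·R4.
R5 ← R5 + 464/47·R4.
R5 reduces to 0 = 0, so the extra equation is consistent.
Reading off the reduced rows gives p = -5/3, q = -13/5, r = -7/5, s = -2/5.

p = -5/3, q = -13/5, r = -7/5, s = -2/5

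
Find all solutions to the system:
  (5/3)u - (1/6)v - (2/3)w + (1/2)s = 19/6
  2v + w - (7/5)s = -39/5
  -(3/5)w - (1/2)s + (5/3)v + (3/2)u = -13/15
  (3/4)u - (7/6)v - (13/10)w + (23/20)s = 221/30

Row-reduce:
R1 ← R1 / (5/3).
R3 ← R3 − 3/2·R1.
R4 ← R4 − 3/4·R1.
R2 ← R2 / (2).
R1 ← R1 + 1/10·R2.
R3 ← R3 − 109/60·R2.
R4 ← R4 + 131/120·R2.
R3 ← R3 / (-109/120).
R1 ← R1 + 7/20·R3.
R2 ← R2 − 1/2·R3.
R4 ← R4 + 109/240·R3.
Rank is 3 with 4 unknowns, leaving s free.

infinitely many solutions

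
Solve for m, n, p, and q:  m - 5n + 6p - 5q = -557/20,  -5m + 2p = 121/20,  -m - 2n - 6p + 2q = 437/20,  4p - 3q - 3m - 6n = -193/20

Row-reduce the augmented matrix:
R2 ← R2 + 5·R1.
R3 ← R3 + 1·R1.
R4 ← R4 + 3·R1.
R2 ← R2 / (-25).
R1 ← R1 + 5·R2.
R3 ← R3 + 7·R2.
R4 ← R4 + 21·R2.
R3 ← R3 / (-224/25).
R1 ← R1 + 2/5·R3.
R2 ← R2 + 32/25·R3.
R4 ← R4 + 122/25·R3.
R4 ← R4 / (23/28).
R1 ← R1 + 5/28·R4.
R2 ← R2 − 3/7·R4.
R3 ← R3 + 25/56·R4.
Reading off the reduced rows gives m = -9/4, n = 0, p = -13/5, q = 2.

m = -9/4, n = 0, p = -13/5, q = 2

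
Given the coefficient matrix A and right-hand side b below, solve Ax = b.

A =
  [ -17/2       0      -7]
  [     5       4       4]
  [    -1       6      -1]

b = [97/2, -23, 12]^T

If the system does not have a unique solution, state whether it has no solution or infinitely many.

no solution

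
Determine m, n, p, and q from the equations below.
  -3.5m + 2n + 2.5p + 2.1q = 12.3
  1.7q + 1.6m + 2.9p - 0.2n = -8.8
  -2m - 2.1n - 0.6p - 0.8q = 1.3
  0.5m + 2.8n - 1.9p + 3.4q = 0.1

Row-reduce the augmented matrix:
R1 ← R1 / (-7/2).
R2 ← R2 − 8/5·R1.
R3 ← R3 + 2·R1.
R4 ← R4 − 1/2·R1.
R2 ← R2 / (5/7).
R1 ← R1 + 4/7·R2.
R3 ← R3 + 227/70·R2.
R4 ← R4 − 108/35·R2.
R3 ← R3 / (8163/500).
R1 ← R1 − 63/25·R3.
R2 ← R2 − 283/50·R3.
R4 ← R4 + 2376/125·R3.
R4 ← R4 / (178703/45350).
R1 ← R1 + 124/4535·R4.
R2 ← R2 − 1046/4535·R4.
R3 ← R3 − 2799/4535·R4.
Reading off the reduced rows gives m = -3, n = 3, p = 0, q = -2.

m = -3, n = 3, p = 0, q = -2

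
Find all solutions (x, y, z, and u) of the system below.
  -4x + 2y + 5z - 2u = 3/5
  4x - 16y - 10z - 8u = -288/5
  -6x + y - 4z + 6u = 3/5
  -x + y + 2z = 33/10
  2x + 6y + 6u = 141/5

x = 3/2, y = 2, z = 7/5, u = 11/5

Row-reduce the augmented matrix:
R1 ← R1 / (-4).
R2 ← R2 − 4·R1.
R3 ← R3 + 6·R1.
R4 ← R4 + 1·R1.
R5 ← R5 − 2·R1.
R2 ← R2 / (-14).
R1 ← R1 + 1/2·R2.
R3 ← R3 + 2·R2.
R4 ← R4 − 1/2·R2.
R5 ← R5 − 7·R2.
R3 ← R3 / (-151/14).
R1 ← R1 + 15/14·R3.
R2 ← R2 − 5/14·R3.
R4 ← R4 − 4/7·R3.
R4 ← R4 / (105/151).
R1 ← R1 + 27/151·R4.
R2 ← R2 − 160/151·R4.
R3 ← R3 + 146/151·R4.
R5 reduces to 0 = 0, so the extra equation is consistent.
Reading off the reduced rows gives x = 3/2, y = 2, z = 7/5, u = 11/5.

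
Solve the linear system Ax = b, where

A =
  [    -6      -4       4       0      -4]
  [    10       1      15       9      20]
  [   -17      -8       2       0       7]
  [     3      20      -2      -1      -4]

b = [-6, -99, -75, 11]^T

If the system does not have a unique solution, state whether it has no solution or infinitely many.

infinitely many solutions

Row-reduce:
R1 ← R1 / (-6).
R2 ← R2 − 10·R1.
R3 ← R3 + 17·R1.
R4 ← R4 − 3·R1.
R2 ← R2 / (-17/3).
R1 ← R1 − 2/3·R2.
R3 ← R3 − 10/3·R2.
R4 ← R4 − 18·R2.
R3 ← R3 / (58/17).
R1 ← R1 − 32/17·R3.
R2 ← R2 + 65/17·R3.
R4 ← R4 − 1170/17·R3.
R4 ← R4 / (-2297/29).
R1 ← R1 + 54/29·R4.
R2 ← R2 − 126/29·R4.
R3 ← R3 − 45/29·R4.
Rank is 4 with 5 unknowns, leaving x_5 free.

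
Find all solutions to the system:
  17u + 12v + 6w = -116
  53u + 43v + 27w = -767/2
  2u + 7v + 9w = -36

no solution

Row-reduce:
R1 ← R1 / (17).
R2 ← R2 − 53·R1.
R3 ← R3 − 2·R1.
R2 ← R2 / (95/17).
R1 ← R1 − 12/17·R2.
R3 ← R3 − 95/17·R2.
Row 3 reduces to 0 = -1/2, a contradiction. The system is inconsistent.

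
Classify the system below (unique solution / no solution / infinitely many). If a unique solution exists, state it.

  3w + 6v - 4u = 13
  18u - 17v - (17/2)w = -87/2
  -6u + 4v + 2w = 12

Row-reduce:
R1 ← R1 / (-4).
R2 ← R2 − 18·R1.
R3 ← R3 + 6·R1.
R2 ← R2 / (10).
R1 ← R1 + 3/2·R2.
R3 ← R3 + 5·R2.
Rank is 2 with 3 unknowns, leaving w free.

infinitely many solutions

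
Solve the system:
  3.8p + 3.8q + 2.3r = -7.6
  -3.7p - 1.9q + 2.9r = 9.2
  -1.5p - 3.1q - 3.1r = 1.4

Row-reduce the augmented matrix:
R1 ← R1 / (19/5).
R2 ← R2 + 37/10·R1.
R3 ← R3 + 3/2·R1.
R2 ← R2 / (9/5).
R1 ← R1 − 1·R2.
R3 ← R3 + 8/5·R2.
R3 ← R3 / (903/380).
R1 ← R1 + 9/4·R3.
R2 ← R2 − 217/76·R3.
Reading off the reduced rows gives p = -3, q = 1, r = 0.

p = -3, q = 1, r = 0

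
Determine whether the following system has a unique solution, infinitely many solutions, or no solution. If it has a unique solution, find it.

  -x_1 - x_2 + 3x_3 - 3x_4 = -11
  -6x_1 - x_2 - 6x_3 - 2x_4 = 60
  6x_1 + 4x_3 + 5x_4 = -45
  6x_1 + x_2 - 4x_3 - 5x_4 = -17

Row-reduce the augmented matrix:
R1 ← R1 / (-1).
R2 ← R2 + 6·R1.
R3 ← R3 − 6·R1.
R4 ← R4 − 6·R1.
R2 ← R2 / (5).
R1 ← R1 − 1·R2.
R3 ← R3 + 6·R2.
R4 ← R4 + 5·R2.
R3 ← R3 / (-34/5).
R1 ← R1 − 9/5·R3.
R2 ← R2 + 24/5·R3.
R4 ← R4 + 10·R3.
R4 ← R4 / (-274/17).
R1 ← R1 − 49/34·R4.
R2 ← R2 + 20/17·R4.
R3 ← R3 + 31/34·R4.
Reading off the reduced rows gives x_1 = -5, x_2 = -2, x_3 = -5, x_4 = 1.

x_1 = -5, x_2 = -2, x_3 = -5, x_4 = 1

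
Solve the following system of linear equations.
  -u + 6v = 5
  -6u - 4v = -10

From equation 1: u = -5 + 6·v.
Substitute into equation 2 and solve: v = 1.
Then u = 1.

u = 1, v = 1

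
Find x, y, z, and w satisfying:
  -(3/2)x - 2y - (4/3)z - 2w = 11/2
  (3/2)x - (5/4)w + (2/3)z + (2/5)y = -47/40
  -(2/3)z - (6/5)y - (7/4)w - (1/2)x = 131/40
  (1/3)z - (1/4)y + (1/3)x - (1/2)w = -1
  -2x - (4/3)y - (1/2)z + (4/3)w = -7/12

x = -3, y = 3, z = -3/2, w = -5/2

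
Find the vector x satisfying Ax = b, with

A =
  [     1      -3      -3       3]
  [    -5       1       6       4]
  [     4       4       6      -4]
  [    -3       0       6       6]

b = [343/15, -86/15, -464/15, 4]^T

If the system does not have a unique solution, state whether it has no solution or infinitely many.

Row-reduce the augmented matrix:
R2 ← R2 + 5·R1.
R3 ← R3 − 4·R1.
R4 ← R4 + 3·R1.
R2 ← R2 / (-14).
R1 ← R1 + 3·R2.
R3 ← R3 − 16·R2.
R4 ← R4 + 9·R2.
R3 ← R3 / (54/7).
R1 ← R1 + 15/14·R3.
R2 ← R2 − 9/14·R3.
R4 ← R4 − 39/14·R3.
R4 ← R4 / (13/18).
R1 ← R1 + 5/18·R4.
R2 ← R2 + 11/6·R4.
R3 ← R3 − 20/27·R4.
Reading off the reduced rows gives x_1 = 2/3, x_2 = -12/5, x_3 = -2, x_4 = 3.

x_1 = 2/3, x_2 = -12/5, x_3 = -2, x_4 = 3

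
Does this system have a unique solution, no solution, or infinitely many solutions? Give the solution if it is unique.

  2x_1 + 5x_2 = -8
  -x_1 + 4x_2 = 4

x_1 = -4, x_2 = 0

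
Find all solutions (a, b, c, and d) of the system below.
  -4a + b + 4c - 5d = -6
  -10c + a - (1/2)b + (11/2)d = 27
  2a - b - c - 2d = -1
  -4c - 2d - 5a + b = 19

no solution

Row-reduce:
R1 ← R1 / (-4).
R2 ← R2 − 1·R1.
R3 ← R3 − 2·R1.
R4 ← R4 + 5·R1.
R2 ← R2 / (-1/4).
R1 ← R1 + 1/4·R2.
R3 ← R3 + 1/2·R2.
R4 ← R4 + 1/4·R2.
R3 ← R3 / (19).
R1 ← R1 − 8·R3.
R2 ← R2 − 36·R3.
Row 4 reduces to 0 = 1, a contradiction. The system is inconsistent.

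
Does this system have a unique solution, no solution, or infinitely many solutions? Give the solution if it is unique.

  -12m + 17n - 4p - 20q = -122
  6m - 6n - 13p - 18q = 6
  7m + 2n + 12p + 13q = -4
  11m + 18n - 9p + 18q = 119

m = 1, n = -2, p = -6, q = 5

Row-reduce the augmented matrix:
R1 ← R1 / (-12).
R2 ← R2 − 6·R1.
R3 ← R3 − 7·R1.
R4 ← R4 − 11·R1.
R2 ← R2 / (5/2).
R1 ← R1 + 17/12·R2.
R3 ← R3 − 143/12·R2.
R4 ← R4 − 403/12·R2.
R3 ← R3 / (487/6).
R1 ← R1 + 49/6·R3.
R2 ← R2 + 6·R3.
R4 ← R4 − 1133/6·R3.
R4 ← R4 / (151431/2435).
R1 ← R1 + 1551/2435·R4.
R2 ← R2 + 3008/2435·R4.
R3 ← R3 − 4044/2435·R4.
Reading off the reduced rows gives m = 1, n = -2, p = -6, q = 5.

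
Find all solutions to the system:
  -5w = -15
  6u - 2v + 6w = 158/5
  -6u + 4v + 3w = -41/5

u = 5/3, v = -9/5, w = 3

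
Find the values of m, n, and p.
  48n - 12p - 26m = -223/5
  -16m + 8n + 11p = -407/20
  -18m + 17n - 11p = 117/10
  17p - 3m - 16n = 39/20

Row-reduce the augmented matrix:
R1 ← R1 / (-26).
R2 ← R2 + 16·R1.
R3 ← R3 + 18·R1.
R4 ← R4 + 3·R1.
R2 ← R2 / (-280/13).
R1 ← R1 + 24/13·R2.
R3 ← R3 + 211/13·R2.
R4 ← R4 + 280/13·R2.
R3 ← R3 / (-4633/280).
R1 ← R1 + 39/35·R3.
R2 ← R2 + 239/280·R3.
R4 reduces to 0 = 0, so the extra equation is consistent.
Reading off the reduced rows gives m = -7/5, n = -9/4, p = -9/4.

m = -7/5, n = -9/4, p = -9/4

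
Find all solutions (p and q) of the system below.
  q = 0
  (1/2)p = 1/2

p = 1, q = 0

Row-reduce the augmented matrix:
Swap R1 and R2.
R1 ← R1 / (1/2).
Reading off the reduced rows gives p = 1, q = 0.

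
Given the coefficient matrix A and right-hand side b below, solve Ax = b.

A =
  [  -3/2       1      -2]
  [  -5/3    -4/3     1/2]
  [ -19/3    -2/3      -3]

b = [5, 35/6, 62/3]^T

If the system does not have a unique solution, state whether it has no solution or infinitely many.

no solution

Row-reduce:
R1 ← R1 / (-3/2).
R2 ← R2 + 5/3·R1.
R3 ← R3 + 19/3·R1.
R2 ← R2 / (-22/9).
R1 ← R1 + 2/3·R2.
R3 ← R3 + 44/9·R2.
Row 3 reduces to 0 = -1, a contradiction. The system is inconsistent.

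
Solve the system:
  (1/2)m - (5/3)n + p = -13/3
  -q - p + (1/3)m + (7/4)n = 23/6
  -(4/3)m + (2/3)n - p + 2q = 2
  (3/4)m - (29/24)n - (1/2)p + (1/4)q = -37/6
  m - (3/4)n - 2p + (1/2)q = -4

no solution

Row-reduce:
R1 ← R1 / (1/2).
R2 ← R2 − 1/3·R1.
R3 ← R3 + 4/3·R1.
R4 ← R4 − 3/4·R1.
R5 ← R5 − 1·R1.
R2 ← R2 / (103/36).
R1 ← R1 + 10/3·R2.
R3 ← R3 + 34/9·R2.
R4 ← R4 − 31/24·R2.
R5 ← R5 − 31/12·R2.
R3 ← R3 / (-55/103).
R1 ← R1 − 6/103·R3.
R2 ← R2 + 60/103·R3.
R4 ← R4 + 257/206·R3.
R5 ← R5 + 257/103·R3.
R4 ← R4 / (-39/44).
R1 ← R1 + 12/11·R4.
R2 ← R2 + 12/11·R4.
R3 ← R3 + 14/11·R4.
R5 ← R5 + 39/22·R4.
Row 5 reduces to 0 = 4, a contradiction. The system is inconsistent.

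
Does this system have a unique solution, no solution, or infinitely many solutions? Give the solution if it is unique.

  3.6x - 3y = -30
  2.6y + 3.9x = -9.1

x = -5, y = 4

Row-reduce the augmented matrix:
R1 ← R1 / (18/5).
R2 ← R2 − 39/10·R1.
R2 ← R2 / (117/20).
R1 ← R1 + 5/6·R2.
Reading off the reduced rows gives x = -5, y = 4.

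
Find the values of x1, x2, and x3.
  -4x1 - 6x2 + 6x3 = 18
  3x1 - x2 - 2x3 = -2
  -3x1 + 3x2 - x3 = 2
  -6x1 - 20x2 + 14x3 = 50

x1 = -3, x2 = -3, x3 = -2

Row-reduce the augmented matrix:
R1 ← R1 / (-4).
R2 ← R2 − 3·R1.
R3 ← R3 + 3·R1.
R4 ← R4 + 6·R1.
R2 ← R2 / (-11/2).
R1 ← R1 − 3/2·R2.
R3 ← R3 − 15/2·R2.
R4 ← R4 + 11·R2.
R3 ← R3 / (-23/11).
R1 ← R1 + 9/11·R3.
R2 ← R2 + 5/11·R3.
R4 reduces to 0 = 0, so the extra equation is consistent.
Reading off the reduced rows gives x1 = -3, x2 = -3, x3 = -2.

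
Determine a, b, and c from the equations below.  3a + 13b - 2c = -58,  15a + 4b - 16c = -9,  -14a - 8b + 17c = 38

a = 5, b = -5, c = 4

Row-reduce the augmented matrix:
R1 ← R1 / (3).
R2 ← R2 − 15·R1.
R3 ← R3 + 14·R1.
R2 ← R2 / (-61).
R1 ← R1 − 13/3·R2.
R3 ← R3 − 158/3·R2.
R3 ← R3 / (455/183).
R1 ← R1 + 200/183·R3.
R2 ← R2 − 6/61·R3.
Reading off the reduced rows gives a = 5, b = -5, c = 4.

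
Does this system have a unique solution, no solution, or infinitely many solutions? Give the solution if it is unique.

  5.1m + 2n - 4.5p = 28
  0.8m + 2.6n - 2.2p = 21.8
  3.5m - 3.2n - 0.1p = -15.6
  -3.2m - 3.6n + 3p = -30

m = 0, n = 5, p = -4

Row-reduce the augmented matrix:
R1 ← R1 / (51/10).
R2 ← R2 − 4/5·R1.
R3 ← R3 − 7/2·R1.
R4 ← R4 + 16/5·R1.
R2 ← R2 / (583/255).
R1 ← R1 − 20/51·R2.
R3 ← R3 + 1166/255·R2.
R4 ← R4 + 598/255·R2.
Swap R3 and R4.
R3 ← R3 / (-3953/2915).
R1 ← R1 + 365/583·R3.
R2 ← R2 + 381/583·R3.
R4 reduces to 0 = 0, so the extra equation is consistent.
Reading off the reduced rows gives m = 0, n = 5, p = -4.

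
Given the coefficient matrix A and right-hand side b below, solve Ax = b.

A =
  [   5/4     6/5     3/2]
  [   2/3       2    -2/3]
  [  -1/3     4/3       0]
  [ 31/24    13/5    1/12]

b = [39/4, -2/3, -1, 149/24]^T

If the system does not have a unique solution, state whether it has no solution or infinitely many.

Row-reduce:
R1 ← R1 / (5/4).
R2 ← R2 − 2/3·R1.
R3 ← R3 + 1/3·R1.
R4 ← R4 − 31/24·R1.
R2 ← R2 / (34/25).
R1 ← R1 − 24/25·R2.
R3 ← R3 − 124/75·R2.
R4 ← R4 − 34/25·R2.
R3 ← R3 / (334/153).
R1 ← R1 − 38/17·R3.
R2 ← R2 + 55/51·R3.
Row 4 reduces to 0 = 2, a contradiction. The system is inconsistent.

no solution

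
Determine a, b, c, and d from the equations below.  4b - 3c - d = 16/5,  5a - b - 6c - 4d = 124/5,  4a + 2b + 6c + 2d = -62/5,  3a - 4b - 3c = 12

a = 1, b = -1, c = -5/3, d = -11/5

Row-reduce the augmented matrix:
Swap R1 and R2.
R1 ← R1 / (5).
R3 ← R3 − 4·R1.
R4 ← R4 − 3·R1.
R2 ← R2 / (4).
R1 ← R1 + 1/5·R2.
R3 ← R3 − 14/5·R2.
R4 ← R4 + 17/5·R2.
R3 ← R3 / (129/10).
R1 ← R1 + 27/20·R3.
R2 ← R2 + 3/4·R3.
R4 ← R4 + 39/20·R3.
R4 ← R4 / (105/43).
R1 ← R1 + 10/43·R4.
R2 ← R2 − 4/43·R4.
R3 ← R3 − 59/129·R4.
Reading off the reduced rows gives a = 1, b = -1, c = -5/3, d = -11/5.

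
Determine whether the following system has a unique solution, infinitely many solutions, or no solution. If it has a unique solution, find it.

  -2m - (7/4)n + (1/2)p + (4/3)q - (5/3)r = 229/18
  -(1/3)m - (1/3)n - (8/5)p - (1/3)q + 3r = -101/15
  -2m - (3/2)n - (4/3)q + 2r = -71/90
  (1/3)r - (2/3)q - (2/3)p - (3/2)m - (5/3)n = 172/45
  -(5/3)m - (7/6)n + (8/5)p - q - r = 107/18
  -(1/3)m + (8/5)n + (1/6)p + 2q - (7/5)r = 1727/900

Row-reduce the augmented matrix:
R1 ← R1 / (-2).
R2 ← R2 + 1/3·R1.
R3 ← R3 + 2·R1.
R4 ← R4 + 3/2·R1.
R5 ← R5 + 5/3·R1.
R6 ← R6 + 1/3·R1.
R2 ← R2 / (-1/24).
R1 ← R1 − 7/8·R2.
R3 ← R3 − 1/4·R2.
R4 ← R4 + 17/48·R2.
R5 ← R5 − 7/24·R2.
R6 ← R6 − 227/120·R2.
R3 ← R3 / (-53/5).
R1 ← R1 + 178/5·R3.
R2 ← R2 − 202/5·R3.
R4 ← R4 − 199/15·R3.
R5 ← R5 + 53/5·R3.
R6 ← R6 + 3817/50·R3.
R4 ← R4 / (-4249/954).
R1 ← R1 − 1243/159·R4.
R2 ← R2 + 1516/159·R4.
R3 ← R3 − 30/53·R4.
R6 ← R6 − 47144/2385·R4.
Swap R5 and R6.
R5 ← R5 / (-1409383/191205).
R1 ← R1 + 45418/12747·R5.
R2 ← R2 − 51004/12747·R5.
R3 ← R3 + 23320/12747·R5.
R4 ← R4 + 2791/4249·R5.
R6 reduces to 0 = 0, so the extra equation is consistent.
Reading off the reduced rows gives m = -2/3, n = -3, p = 1/2, q = 5/3, r = -11/5.

m = -2/3, n = -3, p = 1/2, q = 5/3, r = -11/5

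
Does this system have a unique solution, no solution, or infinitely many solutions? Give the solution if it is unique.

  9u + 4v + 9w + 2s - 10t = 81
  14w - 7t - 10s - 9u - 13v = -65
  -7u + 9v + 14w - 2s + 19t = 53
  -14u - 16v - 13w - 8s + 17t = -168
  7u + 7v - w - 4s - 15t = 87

u = 5, v = 6, w = 2, s = -3, t = 0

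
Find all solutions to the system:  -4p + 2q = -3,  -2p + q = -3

Row-reduce:
R1 ← R1 / (-4).
R2 ← R2 + 2·R1.
Row 2 reduces to 0 = -3/2, a contradiction. The system is inconsistent.

no solution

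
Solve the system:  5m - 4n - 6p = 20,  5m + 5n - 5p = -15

infinitely many solutions

Row-reduce:
R1 ← R1 / (5).
R2 ← R2 − 5·R1.
R2 ← R2 / (9).
R1 ← R1 + 4/5·R2.
Rank is 2 with 3 unknowns, leaving p free.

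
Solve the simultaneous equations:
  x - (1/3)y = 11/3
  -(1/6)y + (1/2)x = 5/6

no solution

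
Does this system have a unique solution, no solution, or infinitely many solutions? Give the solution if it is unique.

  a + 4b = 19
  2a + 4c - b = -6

infinitely many solutions

Row-reduce:
R2 ← R2 − 2·R1.
R2 ← R2 / (-9).
R1 ← R1 − 4·R2.
Rank is 2 with 3 unknowns, leaving c free.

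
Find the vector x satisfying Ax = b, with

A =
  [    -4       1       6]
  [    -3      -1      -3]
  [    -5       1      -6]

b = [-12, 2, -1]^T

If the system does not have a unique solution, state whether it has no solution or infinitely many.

Row-reduce the augmented matrix:
R1 ← R1 / (-4).
R2 ← R2 + 3·R1.
R3 ← R3 + 5·R1.
R2 ← R2 / (-7/4).
R1 ← R1 + 1/4·R2.
R3 ← R3 + 1/4·R2.
R3 ← R3 / (-87/7).
R1 ← R1 + 3/7·R3.
R2 ← R2 − 30/7·R3.
Reading off the reduced rows gives x_1 = 1, x_2 = -2, x_3 = -1.

x_1 = 1, x_2 = -2, x_3 = -1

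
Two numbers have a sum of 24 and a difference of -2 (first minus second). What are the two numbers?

first number: 11, second number: 13

Let x = first number, y = second number.
  x + y = 24
  x - y = -2
From equation 1: x = 24 − y.
Substitute into equation 2 and solve: y = 13.
Then x = 11.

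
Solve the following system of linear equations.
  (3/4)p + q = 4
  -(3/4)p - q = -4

Row-reduce:
R1 ← R1 / (3/4).
R2 ← R2 + 3/4·R1.
Rank is 1 with 2 unknowns, leaving q free.

infinitely many solutions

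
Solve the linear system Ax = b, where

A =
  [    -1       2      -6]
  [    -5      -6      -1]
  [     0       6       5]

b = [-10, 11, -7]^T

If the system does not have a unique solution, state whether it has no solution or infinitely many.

x_1 = 0, x_2 = -2, x_3 = 1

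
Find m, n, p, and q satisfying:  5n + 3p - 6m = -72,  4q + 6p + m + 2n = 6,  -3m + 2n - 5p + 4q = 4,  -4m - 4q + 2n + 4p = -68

m = 6, n = -6, p = -2, q = 6

Row-reduce the augmented matrix:
R1 ← R1 / (-6).
R2 ← R2 − 1·R1.
R3 ← R3 + 3·R1.
R4 ← R4 + 4·R1.
R2 ← R2 / (17/6).
R1 ← R1 + 5/6·R2.
R3 ← R3 + 1/2·R2.
R4 ← R4 + 4/3·R2.
R3 ← R3 / (-91/17).
R1 ← R1 − 24/17·R3.
R2 ← R2 − 39/17·R3.
R4 ← R4 − 86/17·R3.
R4 ← R4 / (212/91).
R1 ← R1 − 220/91·R4.
R2 ← R2 − 24/7·R4.
R3 ← R3 + 80/91·R4.
Reading off the reduced rows gives m = 6, n = -6, p = -2, q = 6.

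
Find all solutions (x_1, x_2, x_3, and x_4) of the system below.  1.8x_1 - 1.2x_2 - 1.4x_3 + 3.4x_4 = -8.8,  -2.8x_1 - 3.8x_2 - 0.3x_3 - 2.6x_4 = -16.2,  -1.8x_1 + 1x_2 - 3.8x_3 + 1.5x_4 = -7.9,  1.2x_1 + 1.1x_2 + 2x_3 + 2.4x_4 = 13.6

Row-reduce the augmented matrix:
R1 ← R1 / (9/5).
R2 ← R2 + 14/5·R1.
R3 ← R3 + 9/5·R1.
R4 ← R4 − 6/5·R1.
R2 ← R2 / (-17/3).
R1 ← R1 + 2/3·R2.
R3 ← R3 + 1/5·R2.
R4 ← R4 − 19/10·R2.
R3 ← R3 / (-13037/2550).
R1 ← R1 + 124/255·R3.
R2 ← R2 − 223/510·R3.
R4 ← R4 − 10723/5100·R3.
R4 ← R4 / (785091/260740).
R1 ← R1 − 14543/13037·R4.
R2 ← R2 + 1657/26074·R4.
R3 ← R3 + 12253/13037·R4.
Reading off the reduced rows gives x_1 = -1, x_2 = 4, x_3 = 4, x_4 = 1.

x_1 = -1, x_2 = 4, x_3 = 4, x_4 = 1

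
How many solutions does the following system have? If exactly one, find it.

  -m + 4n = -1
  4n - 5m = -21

From equation 1: m = 1 + 4·n.
Substitute into equation 2 and solve: n = 1.
Then m = 5.

m = 5, n = 1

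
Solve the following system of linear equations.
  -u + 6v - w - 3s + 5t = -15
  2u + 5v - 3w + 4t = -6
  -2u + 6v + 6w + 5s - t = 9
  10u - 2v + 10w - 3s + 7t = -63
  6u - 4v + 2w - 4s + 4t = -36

infinitely many solutions

Row-reduce:
R1 ← R1 / (-1).
R2 ← R2 − 2·R1.
R3 ← R3 + 2·R1.
R4 ← R4 − 10·R1.
R5 ← R5 − 6·R1.
R2 ← R2 / (17).
R1 ← R1 + 6·R2.
R3 ← R3 + 6·R2.
R4 ← R4 − 58·R2.
R5 ← R5 − 32·R2.
R3 ← R3 / (106/17).
R1 ← R1 + 13/17·R3.
R2 ← R2 + 5/17·R3.
R4 ← R4 − 290/17·R3.
R5 ← R5 − 92/17·R3.
R4 ← R4 / (-1952/53).
R1 ← R1 − 209/106·R4.
R2 ← R2 − 7/106·R4.
R3 ← R3 − 151/106·R4.
R5 ← R5 + 976/53·R4.
Rank is 4 with 5 unknowns, leaving t free.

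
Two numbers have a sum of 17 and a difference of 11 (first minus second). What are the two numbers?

first number: 14, second number: 3

Let x = first number, y = second number.
  x + y = 17
  x - y = 11
Row-reduce the augmented matrix:
R2 ← R2 − 1·R1.
R2 ← R2 / (-2).
R1 ← R1 − 1·R2.
Reading off the reduced rows gives x = 14, y = 3.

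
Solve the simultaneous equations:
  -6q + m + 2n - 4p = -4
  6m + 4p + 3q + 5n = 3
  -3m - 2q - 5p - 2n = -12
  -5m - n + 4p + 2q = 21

m = -2, n = 1, p = 4, q = -2

Row-reduce the augmented matrix:
R2 ← R2 − 6·R1.
R3 ← R3 + 3·R1.
R4 ← R4 + 5·R1.
R2 ← R2 / (-7).
R1 ← R1 − 2·R2.
R3 ← R3 − 4·R2.
R4 ← R4 − 9·R2.
R3 ← R3 / (-1).
R1 ← R1 − 4·R3.
R2 ← R2 + 4·R3.
R4 ← R4 − 20·R3.
R4 ← R4 / (475/7).
R1 ← R1 − 100/7·R4.
R2 ← R2 + 103/7·R4.
R3 ← R3 + 16/7·R4.
Reading off the reduced rows gives m = -2, n = 1, p = 4, q = -2.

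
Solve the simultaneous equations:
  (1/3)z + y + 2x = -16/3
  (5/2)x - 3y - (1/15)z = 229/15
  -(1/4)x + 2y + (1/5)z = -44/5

Row-reduce:
R1 ← R1 / (2).
R2 ← R2 − 5/2·R1.
R3 ← R3 + 1/4·R1.
R2 ← R2 / (-17/4).
R1 ← R1 − 1/2·R2.
R3 ← R3 − 17/8·R2.
Row 3 reduces to 0 = 3/2, a contradiction. The system is inconsistent.

no solution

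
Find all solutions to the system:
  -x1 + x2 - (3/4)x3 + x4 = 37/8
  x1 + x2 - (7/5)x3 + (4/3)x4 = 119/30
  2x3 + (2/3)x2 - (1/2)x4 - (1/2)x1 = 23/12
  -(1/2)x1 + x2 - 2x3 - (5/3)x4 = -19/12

x1 = -1/2, x2 = 5/2, x3 = 1/2, x4 = 2

Row-reduce the augmented matrix:
R1 ← R1 / (-1).
R2 ← R2 − 1·R1.
R3 ← R3 + 1/2·R1.
R4 ← R4 + 1/2·R1.
R2 ← R2 / (2).
R1 ← R1 + 1·R2.
R3 ← R3 − 1/6·R2.
R4 ← R4 − 1/2·R2.
R3 ← R3 / (613/240).
R1 ← R1 + 13/40·R3.
R2 ← R2 + 43/40·R3.
R4 ← R4 + 87/80·R3.
R4 ← R4 / (-3995/1226).
R1 ← R1 − 9/613·R4.
R2 ← R2 − 407/613·R4.
R3 ← R3 + 860/1839·R4.
Reading off the reduced rows gives x1 = -1/2, x2 = 5/2, x3 = 1/2, x4 = 2.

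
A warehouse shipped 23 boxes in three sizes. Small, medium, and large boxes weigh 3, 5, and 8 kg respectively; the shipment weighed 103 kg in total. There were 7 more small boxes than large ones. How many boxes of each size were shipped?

small boxes: 9, medium boxes: 12, large boxes: 2

Let s = small boxes, m = medium boxes, l = large boxes.
  s + m + l = 23
  3s + 5m + 8l = 103
  s - l = 7
Row-reduce the augmented matrix:
R2 ← R2 − 3·R1.
R3 ← R3 − 1·R1.
R2 ← R2 / (2).
R1 ← R1 − 1·R2.
R3 ← R3 + 1·R2.
R3 ← R3 / (1/2).
R1 ← R1 + 3/2·R3.
R2 ← R2 − 5/2·R3.
Reading off the reduced rows gives s = 9, m = 12, l = 2.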